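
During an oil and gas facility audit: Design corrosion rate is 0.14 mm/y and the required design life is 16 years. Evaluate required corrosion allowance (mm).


Corrosion allowance = CR × design life
CA = 0.14 * 16 = 2.24 mm

2.24 mm


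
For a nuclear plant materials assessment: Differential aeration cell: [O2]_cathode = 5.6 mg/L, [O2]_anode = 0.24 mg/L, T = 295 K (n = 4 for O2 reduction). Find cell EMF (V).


Apply the Nernst concentration-cell relation: E = (RT/nF)*ln(C_cathode/C_anode)
RT/nF = 8.314*295/(4*96485) = 0.00635495 V
ln(5.6/0.24) = 3.14988
E = 0.00635495 * 3.14988 = 0.02002 V

0.02002 V


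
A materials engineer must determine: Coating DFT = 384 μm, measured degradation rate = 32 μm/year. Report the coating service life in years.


Service life = thickness / degradation rate
Life = 384 / 32 = 12.0 years

12.0 years


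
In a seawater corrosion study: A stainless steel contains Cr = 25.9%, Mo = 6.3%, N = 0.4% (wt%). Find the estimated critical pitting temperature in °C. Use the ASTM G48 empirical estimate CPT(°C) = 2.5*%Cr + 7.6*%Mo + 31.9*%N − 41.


Apply the ASTM G48 empirical CPT estimate: CPT(°C) = 2.5*%Cr + 7.6*%Mo + 31.9*%N − 41
2.5*25.9 = 64.75; 7.6*6.3 = 47.88; 31.9*0.4 = 12.76
CPT = 64.75 + 47.88 + 12.76 − 41 = 84.39 °C
Rounded to 0.1 °C: CPT ≈ 84.4 °C

84.4 °C


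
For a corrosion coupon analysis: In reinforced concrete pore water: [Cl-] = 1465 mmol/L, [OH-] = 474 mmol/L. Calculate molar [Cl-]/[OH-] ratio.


Threshold parameter = [Cl-] / [OH-] (molar basis; both in mmol/L, so units cancel)
Ratio = 1465 / 474 = 3.09

3.09


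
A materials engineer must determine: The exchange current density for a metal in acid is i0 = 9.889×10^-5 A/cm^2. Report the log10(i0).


i0 = 9.889×10^-5 A/cm^2
log10(i0) = -4.005

-4.005


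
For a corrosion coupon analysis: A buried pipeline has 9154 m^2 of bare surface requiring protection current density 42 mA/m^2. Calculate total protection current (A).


I = area * current density, then convert mA → A (÷1000)
I = 9154 * 42 / 1000 = 384.47 A

384.47 A


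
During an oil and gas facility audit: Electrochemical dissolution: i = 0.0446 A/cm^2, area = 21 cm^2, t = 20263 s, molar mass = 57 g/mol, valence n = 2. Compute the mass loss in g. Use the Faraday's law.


Apply Faraday's law: m = i*A*t*M / (n*F)
Total charge passed Q = i*A*t = 0.0446*21*20263 = 18978.3258 C
m = Q*M/(n*F) = 18978.3258*57/(2*96485) = 5.606 g

5.606 g


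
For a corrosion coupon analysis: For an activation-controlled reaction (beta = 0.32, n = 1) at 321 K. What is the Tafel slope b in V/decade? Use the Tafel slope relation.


Apply the Tafel slope relation: b = 2.303*R*T/(beta*n*F)
Numerator: 2.303 * 8.314 * 321 = 6146.23
Denominator: 0.32 * 1 * 96485 = 30875.2
b = 6146.23 / 30875.2 = 0.1991 V/decade

0.1991 V/decade


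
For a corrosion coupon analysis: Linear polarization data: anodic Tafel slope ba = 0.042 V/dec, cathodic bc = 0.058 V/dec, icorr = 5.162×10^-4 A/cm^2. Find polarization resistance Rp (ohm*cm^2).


Apply the Stern-Geary equation: Rp = ba*bc / (2.303*icorr*(ba+bc))
ba*bc = 0.042*0.058 = 0.002436
ba+bc = 0.1; 2.303*icorr*(ba+bc) = 2.303*5.162×10^-4*0.1 = 1.1888086×10^-4
Rp = 0.002436 / 1.1888086×10^-4 = 20.49 ohm*cm^2

20.49 ohm*cm^2


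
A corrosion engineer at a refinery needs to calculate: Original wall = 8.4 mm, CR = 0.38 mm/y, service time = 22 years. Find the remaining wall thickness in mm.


Remaining wall = original − CR × time
t = 8.4 − 0.38*22 = 8.4 − 8.36 = 0.04 mm

0.04 mm


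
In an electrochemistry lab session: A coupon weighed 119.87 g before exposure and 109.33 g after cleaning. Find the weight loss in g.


Weight loss = initial − final
WL = 119.87 − 109.33 = 10.54 g

10.54 g


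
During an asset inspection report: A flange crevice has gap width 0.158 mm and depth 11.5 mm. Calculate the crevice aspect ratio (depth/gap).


Aspect ratio = depth / gap
Ratio = 11.5 / 0.158 = 72.8

72.8


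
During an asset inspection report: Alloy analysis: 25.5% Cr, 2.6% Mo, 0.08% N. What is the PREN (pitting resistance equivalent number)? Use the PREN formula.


Apply the PREN formula: PREN = Cr + 3.3*Mo + 16*N
PREN = 25.5 + 3.3*2.6 + 16*0.08
PREN = 25.5 + 8.58 + 1.28 = 35.36

35.36


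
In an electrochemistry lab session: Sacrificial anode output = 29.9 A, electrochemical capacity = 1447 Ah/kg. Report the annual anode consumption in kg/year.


Annual consumption = current * hours per year / capacity
Rate = 29.9 * 8760 / 1447 = 181.0 kg/year

181.0 kg/year


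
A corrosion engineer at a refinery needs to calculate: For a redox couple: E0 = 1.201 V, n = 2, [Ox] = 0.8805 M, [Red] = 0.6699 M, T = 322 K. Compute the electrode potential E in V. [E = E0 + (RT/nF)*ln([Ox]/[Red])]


Apply the Nernst equation: E = E0 + (RT/nF)*ln([Ox]/[Red])
Step 1: RT/nF = 8.314*322/(2*96485) = 0.01387318 V
Step 2: [Ox]/[Red] = 0.8805/0.6699 = 1.314375
Step 3: ln(1.314375) = 0.273361
Step 4: correction = 0.01387318 * 0.273361 = 0.004 V
E = 1.201 + 0.004 = 1.205 V

1.205 V


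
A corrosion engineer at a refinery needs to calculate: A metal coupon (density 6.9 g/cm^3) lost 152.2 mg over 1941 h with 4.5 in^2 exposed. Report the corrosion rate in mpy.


Apply the mpy weight-loss relation: CR = 534 * W / (D * A * T)
Numerator: 534 * 152.2 = 81274.8
Denominator: 6.9 * 4.5 * 1941 = 60268.05
CR = 81274.8 / 60268.05 = 1.34856 mpy

1.34856 mpy


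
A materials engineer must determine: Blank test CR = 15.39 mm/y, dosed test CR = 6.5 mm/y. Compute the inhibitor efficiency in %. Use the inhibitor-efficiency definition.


Apply the inhibitor-efficiency definition: IE = (CR_blank − CR_inh)/CR_blank × 100
IE = (15.39 − 6.5) / 15.39 × 100
IE = 8.89 / 15.39 × 100 = 57.8 %

57.8 %


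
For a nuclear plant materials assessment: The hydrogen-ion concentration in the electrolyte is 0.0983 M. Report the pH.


pH = −log10[H+]
pH = −log10(0.0983) = 1.01

1.01


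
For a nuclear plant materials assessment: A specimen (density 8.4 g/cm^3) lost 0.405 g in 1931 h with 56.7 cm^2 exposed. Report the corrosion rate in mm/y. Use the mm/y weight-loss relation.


Apply the mm/y weight-loss relation: CR = 87600 * W / (D * A * T)
Numerator: 87600 * 0.405 = 35478.0
Denominator: 8.4 * 56.7 * 1931 = 919696.68
CR = 35478.0 / 919696.68 = 0.03858 mm/y

0.03858 mm/y


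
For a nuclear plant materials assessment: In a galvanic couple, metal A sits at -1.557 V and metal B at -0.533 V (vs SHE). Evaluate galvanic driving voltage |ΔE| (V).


Driving voltage is the absolute potential difference.
|ΔE| = |-1.557 − (-0.533)| = 1.024 V

1.024 V


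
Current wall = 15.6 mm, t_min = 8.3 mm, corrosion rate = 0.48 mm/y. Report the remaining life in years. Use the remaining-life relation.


Apply the remaining-life relation: RL = (t_current − t_min) / CR
RL = (15.6 − 8.3) / 0.48 = 7.3 / 0.48 = 15.2 years

15.2 years


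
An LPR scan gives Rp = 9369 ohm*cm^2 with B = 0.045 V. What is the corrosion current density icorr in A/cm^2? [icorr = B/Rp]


Apply the Stern-Geary relation: icorr = B / Rp
icorr = 0.045 / 9369 = 4.803×10^-6 A/cm^2

4.803×10^-6 A/cm^2


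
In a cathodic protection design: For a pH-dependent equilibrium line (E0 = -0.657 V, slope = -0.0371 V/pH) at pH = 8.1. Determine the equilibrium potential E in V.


Apply the Pourbaix line equation: E = E0 + slope*pH
E = -0.657 + (-0.0371)*8.1 = -0.657 + (-0.30051) = -0.95751 V
Rounded to 3 decimal places: E = -0.958 V

-0.958 V


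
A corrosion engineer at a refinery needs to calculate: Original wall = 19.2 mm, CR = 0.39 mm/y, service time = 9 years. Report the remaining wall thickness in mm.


Remaining wall = original − CR × time
t = 19.2 − 0.39*9 = 19.2 − 3.51 = 15.69 mm

15.69 mm


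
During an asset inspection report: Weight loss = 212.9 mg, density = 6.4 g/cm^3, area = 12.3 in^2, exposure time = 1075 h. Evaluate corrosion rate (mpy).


Apply the mpy weight-loss relation: CR = 534 * W / (D * A * T)
Numerator: 534 * 212.9 = 113688.6
Denominator: 6.4 * 12.3 * 1075 = 84624.0
CR = 113688.6 / 84624.0 = 1.34346 mpy

1.34346 mpy


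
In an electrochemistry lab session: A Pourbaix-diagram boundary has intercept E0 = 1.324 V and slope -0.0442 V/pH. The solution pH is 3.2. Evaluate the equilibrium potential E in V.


Apply the Pourbaix line equation: E = E0 + slope*pH
E = 1.324 + (-0.0442)*3.2 = 1.324 + (-0.14144) = 1.18256 V
Rounded to 4 decimal places: E = 1.1826 V

1.1826 V


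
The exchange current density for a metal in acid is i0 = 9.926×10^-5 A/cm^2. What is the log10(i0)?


i0 = 9.926×10^-5 A/cm^2
log10(i0) = -4.003

-4.003


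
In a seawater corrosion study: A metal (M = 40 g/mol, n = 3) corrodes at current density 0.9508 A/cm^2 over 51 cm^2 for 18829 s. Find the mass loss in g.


Apply Faraday's law: m = i*A*t*M / (n*F)
Total charge passed Q = i*A*t = 0.9508*51*18829 = 913033.2732 C
m = Q*M/(n*F) = 913033.2732*40/(3*96485) = 126.1727 g

126.1727 g


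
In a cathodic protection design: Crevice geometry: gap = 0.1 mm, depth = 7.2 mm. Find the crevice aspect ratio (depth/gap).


Aspect ratio = depth / gap
Ratio = 7.2 / 0.1 = 72.0

72.0


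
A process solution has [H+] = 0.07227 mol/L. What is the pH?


pH = −log10[H+]
pH = −log10(0.07227) = 1.14

1.14


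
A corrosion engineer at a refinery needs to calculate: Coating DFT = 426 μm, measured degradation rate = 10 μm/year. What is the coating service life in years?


Service life = thickness / degradation rate
Life = 426 / 10 = 42.6 years

42.6 years


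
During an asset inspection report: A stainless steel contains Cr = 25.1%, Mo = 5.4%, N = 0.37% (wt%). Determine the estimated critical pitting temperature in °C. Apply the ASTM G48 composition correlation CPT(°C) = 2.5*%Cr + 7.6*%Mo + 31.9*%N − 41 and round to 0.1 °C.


Apply the ASTM G48 empirical CPT estimate: CPT(°C) = 2.5*%Cr + 7.6*%Mo + 31.9*%N − 41
2.5*25.1 = 62.75; 7.6*5.4 = 41.04; 31.9*0.37 = 11.803
CPT = 62.75 + 41.04 + 11.803 − 41 = 74.593 °C
Rounded to 0.1 °C: CPT ≈ 74.6 °C

74.6 °C


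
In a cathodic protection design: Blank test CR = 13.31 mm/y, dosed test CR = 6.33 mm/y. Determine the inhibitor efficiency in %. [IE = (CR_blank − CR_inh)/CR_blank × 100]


Apply the inhibitor-efficiency definition: IE = (CR_blank − CR_inh)/CR_blank × 100
IE = (13.31 − 6.33) / 13.31 × 100
IE = 6.98 / 13.31 × 100 = 52.4 %

52.4 %


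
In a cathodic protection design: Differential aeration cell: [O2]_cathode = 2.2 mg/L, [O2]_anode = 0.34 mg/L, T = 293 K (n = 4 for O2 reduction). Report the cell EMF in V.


Apply the Nernst concentration-cell relation: E = (RT/nF)*ln(C_cathode/C_anode)
RT/nF = 8.314*293/(4*96485) = 0.00631187 V
ln(2.2/0.34) = 1.86727
E = 0.00631187 * 1.86727 = 0.01179 V

0.01179 V


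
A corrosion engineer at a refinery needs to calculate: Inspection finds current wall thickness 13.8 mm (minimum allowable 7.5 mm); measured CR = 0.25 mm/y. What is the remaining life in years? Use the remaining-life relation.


Apply the remaining-life relation: RL = (t_current − t_min) / CR
RL = (13.8 − 7.5) / 0.25 = 6.3 / 0.25 = 25.2 years

25.2 years


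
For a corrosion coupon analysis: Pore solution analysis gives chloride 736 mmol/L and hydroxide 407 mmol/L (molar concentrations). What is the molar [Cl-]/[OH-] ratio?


Threshold parameter = [Cl-] / [OH-] (molar basis; both in mmol/L, so units cancel)
Ratio = 736 / 407 = 1.81

1.81


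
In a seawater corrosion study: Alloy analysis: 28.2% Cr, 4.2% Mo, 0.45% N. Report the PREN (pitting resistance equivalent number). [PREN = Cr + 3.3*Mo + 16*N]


Apply the PREN formula: PREN = Cr + 3.3*Mo + 16*N
PREN = 28.2 + 3.3*4.2 + 16*0.45
PREN = 28.2 + 13.86 + 7.2 = 49.26

49.26


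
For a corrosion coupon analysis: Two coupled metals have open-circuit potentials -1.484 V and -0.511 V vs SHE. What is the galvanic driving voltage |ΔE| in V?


Driving voltage is the absolute potential difference.
|ΔE| = |-1.484 − (-0.511)| = 0.973 V

0.973 V


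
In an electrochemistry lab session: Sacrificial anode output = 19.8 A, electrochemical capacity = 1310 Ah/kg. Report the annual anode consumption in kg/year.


Annual consumption = current * hours per year / capacity
Rate = 19.8 * 8760 / 1310 = 132.4 kg/year

132.4 kg/year


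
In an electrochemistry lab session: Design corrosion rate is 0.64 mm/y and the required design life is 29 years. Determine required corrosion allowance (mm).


Corrosion allowance = CR × design life
CA = 0.64 * 29 = 18.56 mm

18.56 mm


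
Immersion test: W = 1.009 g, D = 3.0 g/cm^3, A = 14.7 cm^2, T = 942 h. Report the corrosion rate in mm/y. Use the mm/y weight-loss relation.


Apply the mm/y weight-loss relation: CR = 87600 * W / (D * A * T)
Numerator: 87600 * 1.009 = 88388.4
Denominator: 3.0 * 14.7 * 942 = 41542.2
CR = 88388.4 / 41542.2 = 2.1277 mm/y

2.1277 mm/y


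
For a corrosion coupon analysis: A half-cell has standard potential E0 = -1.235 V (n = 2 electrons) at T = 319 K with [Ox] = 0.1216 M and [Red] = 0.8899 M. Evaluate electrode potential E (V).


Apply the Nernst equation: E = E0 + (RT/nF)*ln([Ox]/[Red])
Step 1: RT/nF = 8.314*319/(2*96485) = 0.01374393 V
Step 2: [Ox]/[Red] = 0.1216/0.8899 = 0.136645
Step 3: ln(0.136645) = -1.990369
Step 4: correction = 0.01374393 * -1.990369 = -0.027 V
E = -1.235 + -0.027 = -1.262 V

-1.262 V


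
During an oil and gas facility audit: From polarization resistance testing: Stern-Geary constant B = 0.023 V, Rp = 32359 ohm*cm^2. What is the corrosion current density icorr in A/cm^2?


Apply the Stern-Geary relation: icorr = B / Rp
icorr = 0.023 / 32359 = 7.108×10^-7 A/cm^2

7.108×10^-7 A/cm^2


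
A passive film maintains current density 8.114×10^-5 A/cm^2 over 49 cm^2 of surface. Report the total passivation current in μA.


I = i_pass * A, then convert A → μA (×10^6)
I = 8.114×10^-5 * 49 * 10^6 = 3975.86 μA

3975.86 μA


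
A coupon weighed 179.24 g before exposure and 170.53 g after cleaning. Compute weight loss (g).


Weight loss = initial − final
WL = 179.24 − 170.53 = 8.71 g

8.71 g


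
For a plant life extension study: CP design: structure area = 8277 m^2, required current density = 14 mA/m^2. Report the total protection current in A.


I = area * current density, then convert mA → A (÷1000)
I = 8277 * 14 / 1000 = 115.88 A

115.88 A


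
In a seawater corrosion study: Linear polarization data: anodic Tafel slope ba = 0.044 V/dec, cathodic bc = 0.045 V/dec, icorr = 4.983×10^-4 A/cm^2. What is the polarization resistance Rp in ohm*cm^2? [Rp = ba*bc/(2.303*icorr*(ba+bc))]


Apply the Stern-Geary equation: Rp = ba*bc / (2.303*icorr*(ba+bc))
ba*bc = 0.044*0.045 = 0.00198
ba+bc = 0.089; 2.303*icorr*(ba+bc) = 2.303*4.983×10^-4*0.089 = 1.0213506×10^-4
Rp = 0.00198 / 1.0213506×10^-4 = 19.4 ohm*cm^2

19.4 ohm*cm^2


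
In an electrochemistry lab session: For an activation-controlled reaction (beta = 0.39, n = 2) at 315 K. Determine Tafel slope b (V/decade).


Apply the Tafel slope relation: b = 2.303*R*T/(beta*n*F)
Numerator: 2.303 * 8.314 * 315 = 6031.35
Denominator: 0.39 * 2 * 96485 = 75258.3
b = 6031.35 / 75258.3 = 0.08 V/decade

0.08 V/decade


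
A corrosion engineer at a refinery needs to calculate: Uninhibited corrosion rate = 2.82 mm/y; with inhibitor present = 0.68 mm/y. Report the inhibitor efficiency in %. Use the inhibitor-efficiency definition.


Apply the inhibitor-efficiency definition: IE = (CR_blank − CR_inh)/CR_blank × 100
IE = (2.82 − 0.68) / 2.82 × 100
IE = 2.14 / 2.82 × 100 = 75.9 %

75.9 %


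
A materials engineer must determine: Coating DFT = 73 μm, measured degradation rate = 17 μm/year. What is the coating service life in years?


Service life = thickness / degradation rate
Life = 73 / 17 = 4.3 years

4.3 years


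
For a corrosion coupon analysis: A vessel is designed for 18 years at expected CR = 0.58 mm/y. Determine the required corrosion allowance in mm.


Corrosion allowance = CR × design life
CA = 0.58 * 18 = 10.44 mm

10.44 mm


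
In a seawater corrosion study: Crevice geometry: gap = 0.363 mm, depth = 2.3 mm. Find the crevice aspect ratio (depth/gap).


Aspect ratio = depth / gap
Ratio = 2.3 / 0.363 = 6.3

6.3


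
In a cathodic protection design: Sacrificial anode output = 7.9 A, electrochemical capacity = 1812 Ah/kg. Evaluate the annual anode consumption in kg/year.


Annual consumption = current * hours per year / capacity
Rate = 7.9 * 8760 / 1812 = 38.2 kg/year

38.2 kg/year


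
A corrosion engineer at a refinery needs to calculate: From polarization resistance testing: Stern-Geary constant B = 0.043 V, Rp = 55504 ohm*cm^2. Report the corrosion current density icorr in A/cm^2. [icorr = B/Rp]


Apply the Stern-Geary relation: icorr = B / Rp
icorr = 0.043 / 55504 = 7.747×10^-7 A/cm^2

7.747×10^-7 A/cm^2


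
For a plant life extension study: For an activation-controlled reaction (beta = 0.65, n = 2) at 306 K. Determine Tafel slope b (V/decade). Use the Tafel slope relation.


Apply the Tafel slope relation: b = 2.303*R*T/(beta*n*F)
Numerator: 2.303 * 8.314 * 306 = 5859.03
Denominator: 0.65 * 2 * 96485 = 125430.5
b = 5859.03 / 125430.5 = 0.0467 V/decade

0.0467 V/decade


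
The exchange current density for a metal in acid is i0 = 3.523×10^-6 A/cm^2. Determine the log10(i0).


i0 = 3.523×10^-6 A/cm^2
log10(i0) = -5.453

-5.453


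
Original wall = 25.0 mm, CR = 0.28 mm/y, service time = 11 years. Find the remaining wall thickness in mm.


Remaining wall = original − CR × time
t = 25.0 − 0.28*11 = 25.0 − 3.08 = 21.92 mm

21.92 mm


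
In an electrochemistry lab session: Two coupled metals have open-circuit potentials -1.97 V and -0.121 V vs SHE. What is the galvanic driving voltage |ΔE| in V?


Driving voltage is the absolute potential difference.
|ΔE| = |-1.97 − (-0.121)| = 1.849 V

1.849 V


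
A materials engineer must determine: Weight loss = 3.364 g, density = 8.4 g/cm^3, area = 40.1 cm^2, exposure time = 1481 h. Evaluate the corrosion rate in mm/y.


Apply the mm/y weight-loss relation: CR = 87600 * W / (D * A * T)
Numerator: 87600 * 3.364 = 294686.4
Denominator: 8.4 * 40.1 * 1481 = 498860.04
CR = 294686.4 / 498860.04 = 0.59072 mm/y

0.59072 mm/y


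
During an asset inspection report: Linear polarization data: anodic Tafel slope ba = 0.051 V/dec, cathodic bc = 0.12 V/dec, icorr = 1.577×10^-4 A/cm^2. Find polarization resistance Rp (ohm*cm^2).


Apply the Stern-Geary equation: Rp = ba*bc / (2.303*icorr*(ba+bc))
ba*bc = 0.051*0.12 = 0.00612
ba+bc = 0.171; 2.303*icorr*(ba+bc) = 2.303*1.577×10^-4*0.171 = 6.210431×10^-5
Rp = 0.00612 / 6.210431×10^-5 = 98.5 ohm*cm^2

98.5 ohm*cm^2


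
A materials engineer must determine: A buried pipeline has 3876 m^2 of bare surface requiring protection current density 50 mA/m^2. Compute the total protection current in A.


I = area * current density, then convert mA → A (÷1000)
I = 3876 * 50 / 1000 = 193.8 A

193.8 A


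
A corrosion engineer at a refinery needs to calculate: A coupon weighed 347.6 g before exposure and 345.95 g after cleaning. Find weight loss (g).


Weight loss = initial − final
WL = 347.6 − 345.95 = 1.65 g

1.65 g


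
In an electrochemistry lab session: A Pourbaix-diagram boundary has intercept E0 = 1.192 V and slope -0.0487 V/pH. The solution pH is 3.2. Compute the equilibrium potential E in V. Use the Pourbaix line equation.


Apply the Pourbaix line equation: E = E0 + slope*pH
E = 1.192 + (-0.0487)*3.2 = 1.192 + (-0.15584) = 1.03616 V
Rounded to 4 decimal places: E = 1.0362 V

1.0362 V


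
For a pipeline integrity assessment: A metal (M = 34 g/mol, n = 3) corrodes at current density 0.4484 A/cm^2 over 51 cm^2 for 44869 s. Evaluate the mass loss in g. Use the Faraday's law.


Apply Faraday's law: m = i*A*t*M / (n*F)
Total charge passed Q = i*A*t = 0.4484*51*44869 = 1026082.2396 C
m = Q*M/(n*F) = 1026082.2396*34/(3*96485) = 120.5258 g

120.5258 g


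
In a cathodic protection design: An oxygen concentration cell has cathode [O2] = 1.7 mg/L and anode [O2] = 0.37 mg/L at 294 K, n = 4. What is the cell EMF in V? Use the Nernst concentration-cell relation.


Apply the Nernst concentration-cell relation: E = (RT/nF)*ln(C_cathode/C_anode)
RT/nF = 8.314*294/(4*96485) = 0.00633341 V
ln(1.7/0.37) = 1.52488
E = 0.00633341 * 1.52488 = 0.00966 V

0.00966 V


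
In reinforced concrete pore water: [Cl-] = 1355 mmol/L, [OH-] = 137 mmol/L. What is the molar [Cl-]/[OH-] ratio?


Threshold parameter = [Cl-] / [OH-] (molar basis; both in mmol/L, so units cancel)
Ratio = 1355 / 137 = 9.89

9.89


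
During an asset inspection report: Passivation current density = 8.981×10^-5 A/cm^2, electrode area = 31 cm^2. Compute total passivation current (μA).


I = i_pass * A, then convert A → μA (×10^6)
I = 8.981×10^-5 * 31 * 10^6 = 2784.11 μA

2784.11 μA


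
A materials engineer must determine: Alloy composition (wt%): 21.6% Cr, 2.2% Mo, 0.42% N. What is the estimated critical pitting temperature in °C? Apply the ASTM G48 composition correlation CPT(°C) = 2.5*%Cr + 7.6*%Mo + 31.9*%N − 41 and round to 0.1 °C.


Apply the ASTM G48 empirical CPT estimate: CPT(°C) = 2.5*%Cr + 7.6*%Mo + 31.9*%N − 41
2.5*21.6 = 54; 7.6*2.2 = 16.72; 31.9*0.42 = 13.398
CPT = 54 + 16.72 + 13.398 − 41 = 43.118 °C
Rounded to 0.1 °C: CPT ≈ 43.1 °C

43.1 °C


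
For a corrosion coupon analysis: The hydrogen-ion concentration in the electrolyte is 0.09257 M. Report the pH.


pH = −log10[H+]
pH = −log10(0.09257) = 1.03

1.03


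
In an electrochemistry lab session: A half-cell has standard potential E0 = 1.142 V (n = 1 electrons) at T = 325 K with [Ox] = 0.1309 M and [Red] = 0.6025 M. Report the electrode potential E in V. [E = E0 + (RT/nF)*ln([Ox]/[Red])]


Apply the Nernst equation: E = E0 + (RT/nF)*ln([Ox]/[Red])
Step 1: RT/nF = 8.314*325/(1*96485) = 0.02800487 V
Step 2: [Ox]/[Red] = 0.1309/0.6025 = 0.217261
Step 3: ln(0.217261) = -1.526656
Step 4: correction = 0.02800487 * -1.526656 = -0.0428 V
E = 1.142 + -0.0428 = 1.0992 V

1.0992 V


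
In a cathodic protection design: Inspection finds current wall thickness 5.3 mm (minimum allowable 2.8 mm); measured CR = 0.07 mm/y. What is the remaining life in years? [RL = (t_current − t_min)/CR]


Apply the remaining-life relation: RL = (t_current − t_min) / CR
RL = (5.3 − 2.8) / 0.07 = 2.5 / 0.07 = 35.7 years

35.7 years


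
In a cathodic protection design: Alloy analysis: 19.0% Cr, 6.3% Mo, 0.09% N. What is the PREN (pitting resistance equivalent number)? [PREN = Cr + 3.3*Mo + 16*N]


Apply the PREN formula: PREN = Cr + 3.3*Mo + 16*N
PREN = 19.0 + 3.3*6.3 + 16*0.09
PREN = 19.0 + 20.79 + 1.44 = 41.23

41.23


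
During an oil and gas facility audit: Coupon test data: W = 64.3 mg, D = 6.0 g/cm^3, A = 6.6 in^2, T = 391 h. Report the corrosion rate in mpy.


Apply the mpy weight-loss relation: CR = 534 * W / (D * A * T)
Numerator: 534 * 64.3 = 34336.2
Denominator: 6.0 * 6.6 * 391 = 15483.6
CR = 34336.2 / 15483.6 = 2.21759 mpy

2.21759 mpy


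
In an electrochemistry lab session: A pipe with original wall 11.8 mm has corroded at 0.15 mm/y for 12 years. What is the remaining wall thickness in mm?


Remaining wall = original − CR × time
t = 11.8 − 0.15*12 = 11.8 − 1.8 = 10.0 mm

10.0 mm


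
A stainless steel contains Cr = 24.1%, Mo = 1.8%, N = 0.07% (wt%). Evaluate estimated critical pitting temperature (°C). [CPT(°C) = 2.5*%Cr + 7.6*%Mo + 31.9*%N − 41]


Apply the ASTM G48 empirical CPT estimate: CPT(°C) = 2.5*%Cr + 7.6*%Mo + 31.9*%N − 41
2.5*24.1 = 60.25; 7.6*1.8 = 13.68; 31.9*0.07 = 2.233
CPT = 60.25 + 13.68 + 2.233 − 41 = 35.163 °C
Rounded to 0.1 °C: CPT ≈ 35.2 °C

35.2 °C


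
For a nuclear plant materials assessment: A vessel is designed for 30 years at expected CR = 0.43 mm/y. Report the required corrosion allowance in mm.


Corrosion allowance = CR × design life
CA = 0.43 * 30 = 12.9 mm

12.9 mm


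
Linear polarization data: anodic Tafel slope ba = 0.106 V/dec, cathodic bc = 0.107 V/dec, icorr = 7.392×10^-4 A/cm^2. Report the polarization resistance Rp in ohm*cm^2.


Apply the Stern-Geary equation: Rp = ba*bc / (2.303*icorr*(ba+bc))
ba*bc = 0.106*0.107 = 0.011342
ba+bc = 0.213; 2.303*icorr*(ba+bc) = 2.303*7.392×10^-4*0.213 = 3.6260643×10^-4
Rp = 0.011342 / 3.6260643×10^-4 = 31.3 ohm*cm^2

31.3 ohm*cm^2


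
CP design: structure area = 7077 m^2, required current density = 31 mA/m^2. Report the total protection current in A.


I = area * current density, then convert mA → A (÷1000)
I = 7077 * 31 / 1000 = 219.39 A

219.39 A


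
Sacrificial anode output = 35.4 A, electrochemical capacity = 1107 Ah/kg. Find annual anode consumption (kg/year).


Annual consumption = current * hours per year / capacity
Rate = 35.4 * 8760 / 1107 = 280.1 kg/year

280.1 kg/year


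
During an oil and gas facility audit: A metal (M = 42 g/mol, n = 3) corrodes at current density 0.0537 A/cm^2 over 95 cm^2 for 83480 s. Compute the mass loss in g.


Apply Faraday's law: m = i*A*t*M / (n*F)
Total charge passed Q = i*A*t = 0.0537*95*83480 = 425873.22 C
m = Q*M/(n*F) = 425873.22*42/(3*96485) = 61.7943 g

61.7943 g


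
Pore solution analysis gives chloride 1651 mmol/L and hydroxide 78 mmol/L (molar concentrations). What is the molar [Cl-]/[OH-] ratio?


Threshold parameter = [Cl-] / [OH-] (molar basis; both in mmol/L, so units cancel)
Ratio = 1651 / 78 = 21.17

21.17


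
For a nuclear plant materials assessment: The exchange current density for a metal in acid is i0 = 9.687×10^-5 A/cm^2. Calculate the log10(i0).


i0 = 9.687×10^-5 A/cm^2
log10(i0) = -4.014

-4.014


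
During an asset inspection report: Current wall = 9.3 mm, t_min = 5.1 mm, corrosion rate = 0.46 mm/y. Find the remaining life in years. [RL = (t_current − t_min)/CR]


Apply the remaining-life relation: RL = (t_current − t_min) / CR
RL = (9.3 − 5.1) / 0.46 = 4.2 / 0.46 = 9.1 years

9.1 years


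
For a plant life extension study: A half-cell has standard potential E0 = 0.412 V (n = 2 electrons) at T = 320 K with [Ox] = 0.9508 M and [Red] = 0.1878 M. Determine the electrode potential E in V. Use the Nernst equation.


Apply the Nernst equation: E = E0 + (RT/nF)*ln([Ox]/[Red])
Step 1: RT/nF = 8.314*320/(2*96485) = 0.01378701 V
Step 2: [Ox]/[Red] = 0.9508/0.1878 = 5.062833
Step 3: ln(5.062833) = 1.621926
Step 4: correction = 0.01378701 * 1.621926 = 0.0224 V
E = 0.412 + 0.0224 = 0.4344 V

0.4344 V


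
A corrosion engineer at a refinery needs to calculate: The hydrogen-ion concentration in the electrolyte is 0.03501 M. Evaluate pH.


pH = −log10[H+]
pH = −log10(0.03501) = 1.46

1.46


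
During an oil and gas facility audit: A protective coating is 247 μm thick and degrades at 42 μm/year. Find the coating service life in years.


Service life = thickness / degradation rate
Life = 247 / 42 = 5.9 years

5.9 years


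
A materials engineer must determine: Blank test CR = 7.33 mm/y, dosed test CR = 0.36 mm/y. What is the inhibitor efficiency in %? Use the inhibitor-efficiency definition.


Apply the inhibitor-efficiency definition: IE = (CR_blank − CR_inh)/CR_blank × 100
IE = (7.33 − 0.36) / 7.33 × 100
IE = 6.97 / 7.33 × 100 = 95.1 %

95.1 %


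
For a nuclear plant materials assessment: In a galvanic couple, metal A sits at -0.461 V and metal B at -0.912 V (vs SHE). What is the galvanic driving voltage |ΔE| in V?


Driving voltage is the absolute potential difference.
|ΔE| = |-0.461 − (-0.912)| = 0.451 V

0.451 V


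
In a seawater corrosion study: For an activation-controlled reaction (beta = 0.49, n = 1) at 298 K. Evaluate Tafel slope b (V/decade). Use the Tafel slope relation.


Apply the Tafel slope relation: b = 2.303*R*T/(beta*n*F)
Numerator: 2.303 * 8.314 * 298 = 5705.85
Denominator: 0.49 * 1 * 96485 = 47277.65
b = 5705.85 / 47277.65 = 0.1207 V/decade

0.1207 V/decade


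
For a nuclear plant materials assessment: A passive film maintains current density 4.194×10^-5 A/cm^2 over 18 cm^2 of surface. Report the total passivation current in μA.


I = i_pass * A, then convert A → μA (×10^6)
I = 4.194×10^-5 * 18 * 10^6 = 754.92 μA

754.92 μA


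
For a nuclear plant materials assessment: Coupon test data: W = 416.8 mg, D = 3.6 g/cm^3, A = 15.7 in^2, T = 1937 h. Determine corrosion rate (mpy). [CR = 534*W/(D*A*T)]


Apply the mpy weight-loss relation: CR = 534 * W / (D * A * T)
Numerator: 534 * 416.8 = 222571.2
Denominator: 3.6 * 15.7 * 1937 = 109479.24
CR = 222571.2 / 109479.24 = 2.033 mpy

2.033 mpy


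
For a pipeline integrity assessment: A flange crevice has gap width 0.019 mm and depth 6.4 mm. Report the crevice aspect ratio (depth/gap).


Aspect ratio = depth / gap
Ratio = 6.4 / 0.019 = 336.8

336.8


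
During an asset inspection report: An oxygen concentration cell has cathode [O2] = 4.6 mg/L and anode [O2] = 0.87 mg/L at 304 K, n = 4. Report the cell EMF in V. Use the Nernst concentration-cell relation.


Apply the Nernst concentration-cell relation: E = (RT/nF)*ln(C_cathode/C_anode)
RT/nF = 8.314*304/(4*96485) = 0.00654883 V
ln(4.6/0.87) = 1.66532
E = 0.00654883 * 1.66532 = 0.01091 V

0.01091 V


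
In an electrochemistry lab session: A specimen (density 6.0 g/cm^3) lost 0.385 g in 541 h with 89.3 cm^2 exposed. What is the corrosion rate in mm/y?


Apply the mm/y weight-loss relation: CR = 87600 * W / (D * A * T)
Numerator: 87600 * 0.385 = 33726.0
Denominator: 6.0 * 89.3 * 541 = 289867.8
CR = 33726.0 / 289867.8 = 0.11635 mm/y

0.11635 mm/y


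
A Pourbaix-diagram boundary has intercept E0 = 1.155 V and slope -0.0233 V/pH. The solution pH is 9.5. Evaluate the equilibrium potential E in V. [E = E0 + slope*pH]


Apply the Pourbaix line equation: E = E0 + slope*pH
E = 1.155 + (-0.0233)*9.5 = 1.155 + (-0.22135) = 0.93365 V
Rounded to 4 decimal places: E = 0.9337 V

0.9337 V


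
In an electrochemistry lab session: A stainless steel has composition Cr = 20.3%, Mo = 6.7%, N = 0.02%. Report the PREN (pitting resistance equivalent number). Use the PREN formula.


Apply the PREN formula: PREN = Cr + 3.3*Mo + 16*N
PREN = 20.3 + 3.3*6.7 + 16*0.02
PREN = 20.3 + 22.11 + 0.32 = 42.73

42.73


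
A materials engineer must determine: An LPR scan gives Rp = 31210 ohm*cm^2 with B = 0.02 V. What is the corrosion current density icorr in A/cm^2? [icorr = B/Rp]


Apply the Stern-Geary relation: icorr = B / Rp
icorr = 0.02 / 31210 = 6.408×10^-7 A/cm^2

6.408×10^-7 A/cm^2


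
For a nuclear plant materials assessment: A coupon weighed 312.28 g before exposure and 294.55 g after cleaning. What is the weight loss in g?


Weight loss = initial − final
WL = 312.28 − 294.55 = 17.73 g

17.73 g


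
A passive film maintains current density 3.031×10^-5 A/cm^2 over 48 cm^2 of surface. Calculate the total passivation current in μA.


I = i_pass * A, then convert A → μA (×10^6)
I = 3.031×10^-5 * 48 * 10^6 = 1454.88 μA

1454.88 μA


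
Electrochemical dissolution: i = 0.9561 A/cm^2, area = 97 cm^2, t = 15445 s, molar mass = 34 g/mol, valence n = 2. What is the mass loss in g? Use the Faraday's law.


Apply Faraday's law: m = i*A*t*M / (n*F)
Total charge passed Q = i*A*t = 0.9561*97*15445 = 1432395.5565 C
m = Q*M/(n*F) = 1432395.5565*34/(2*96485) = 252.37834 g

252.37834 g


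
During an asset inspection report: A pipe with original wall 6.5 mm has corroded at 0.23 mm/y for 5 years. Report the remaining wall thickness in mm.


Remaining wall = original − CR × time
t = 6.5 − 0.23*5 = 6.5 − 1.15 = 5.35 mm

5.35 mm


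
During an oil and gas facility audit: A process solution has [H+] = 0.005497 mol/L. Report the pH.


pH = −log10[H+]
pH = −log10(0.005497) = 2.26

2.26


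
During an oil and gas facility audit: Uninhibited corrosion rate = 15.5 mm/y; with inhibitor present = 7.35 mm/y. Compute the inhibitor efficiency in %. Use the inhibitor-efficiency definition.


Apply the inhibitor-efficiency definition: IE = (CR_blank − CR_inh)/CR_blank × 100
IE = (15.5 − 7.35) / 15.5 × 100
IE = 8.15 / 15.5 × 100 = 52.6 %

52.6 %


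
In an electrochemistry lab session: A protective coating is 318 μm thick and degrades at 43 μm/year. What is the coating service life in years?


Service life = thickness / degradation rate
Life = 318 / 43 = 7.4 years

7.4 years


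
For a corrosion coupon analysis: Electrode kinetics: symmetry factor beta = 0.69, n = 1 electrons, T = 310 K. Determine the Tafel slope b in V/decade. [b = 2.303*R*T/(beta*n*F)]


Apply the Tafel slope relation: b = 2.303*R*T/(beta*n*F)
Numerator: 2.303 * 8.314 * 310 = 5935.61
Denominator: 0.69 * 1 * 96485 = 66574.65
b = 5935.61 / 66574.65 = 0.089 V/decade

0.089 V/decade


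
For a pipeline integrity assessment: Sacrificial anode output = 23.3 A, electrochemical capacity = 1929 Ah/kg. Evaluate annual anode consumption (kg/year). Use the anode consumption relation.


Annual consumption = current * hours per year / capacity
Rate = 23.3 * 8760 / 1929 = 105.8 kg/year

105.8 kg/year


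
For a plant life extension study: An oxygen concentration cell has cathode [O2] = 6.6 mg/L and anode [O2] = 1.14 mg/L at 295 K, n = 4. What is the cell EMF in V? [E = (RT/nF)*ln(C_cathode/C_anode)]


Apply the Nernst concentration-cell relation: E = (RT/nF)*ln(C_cathode/C_anode)
RT/nF = 8.314*295/(4*96485) = 0.00635495 V
ln(6.6/1.14) = 1.75604
E = 0.00635495 * 1.75604 = 0.01116 V

0.01116 V


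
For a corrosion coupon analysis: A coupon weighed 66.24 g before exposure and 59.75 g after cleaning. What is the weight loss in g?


Weight loss = initial − final
WL = 66.24 − 59.75 = 6.49 g

6.49 g


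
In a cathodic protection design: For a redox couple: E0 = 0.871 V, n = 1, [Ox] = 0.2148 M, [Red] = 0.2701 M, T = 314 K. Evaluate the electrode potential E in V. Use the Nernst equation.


Apply the Nernst equation: E = E0 + (RT/nF)*ln([Ox]/[Red])
Step 1: RT/nF = 8.314*314/(1*96485) = 0.02705701 V
Step 2: [Ox]/[Red] = 0.2148/0.2701 = 0.795261
Step 3: ln(0.795261) = -0.229085
Step 4: correction = 0.02705701 * -0.229085 = -0.0062 V
E = 0.871 + -0.0062 = 0.8648 V

0.8648 V


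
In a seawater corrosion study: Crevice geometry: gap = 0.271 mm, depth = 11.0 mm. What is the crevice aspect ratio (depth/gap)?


Aspect ratio = depth / gap
Ratio = 11.0 / 0.271 = 40.6

40.6


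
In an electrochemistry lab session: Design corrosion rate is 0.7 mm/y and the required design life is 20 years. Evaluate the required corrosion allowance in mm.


Corrosion allowance = CR × design life
CA = 0.7 * 20 = 14.0 mm

14.0 mm


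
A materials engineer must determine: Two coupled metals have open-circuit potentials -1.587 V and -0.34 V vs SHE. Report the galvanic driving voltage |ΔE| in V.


Driving voltage is the absolute potential difference.
|ΔE| = |-1.587 − (-0.34)| = 1.247 V

1.247 V


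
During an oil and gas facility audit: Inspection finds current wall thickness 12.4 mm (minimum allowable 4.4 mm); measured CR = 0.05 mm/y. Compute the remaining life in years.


Apply the remaining-life relation: RL = (t_current − t_min) / CR
RL = (12.4 − 4.4) / 0.05 = 8.0 / 0.05 = 160.0 years

160.0 years


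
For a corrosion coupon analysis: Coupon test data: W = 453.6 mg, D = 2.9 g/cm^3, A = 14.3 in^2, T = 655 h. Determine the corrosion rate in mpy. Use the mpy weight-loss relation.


Apply the mpy weight-loss relation: CR = 534 * W / (D * A * T)
Numerator: 534 * 453.6 = 242222.4
Denominator: 2.9 * 14.3 * 655 = 27162.85
CR = 242222.4 / 27162.85 = 8.9174 mpy

8.9174 mpy


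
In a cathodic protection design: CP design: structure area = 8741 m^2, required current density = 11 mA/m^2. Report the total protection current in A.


I = area * current density, then convert mA → A (÷1000)
I = 8741 * 11 / 1000 = 96.15 A

96.15 A


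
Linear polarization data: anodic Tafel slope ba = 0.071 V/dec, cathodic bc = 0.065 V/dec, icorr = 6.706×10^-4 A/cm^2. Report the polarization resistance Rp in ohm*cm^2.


Apply the Stern-Geary equation: Rp = ba*bc / (2.303*icorr*(ba+bc))
ba*bc = 0.071*0.065 = 0.004615
ba+bc = 0.136; 2.303*icorr*(ba+bc) = 2.303*6.706×10^-4*0.136 = 2.1003728×10^-4
Rp = 0.004615 / 2.1003728×10^-4 = 22.0 ohm*cm^2

22.0 ohm*cm^2


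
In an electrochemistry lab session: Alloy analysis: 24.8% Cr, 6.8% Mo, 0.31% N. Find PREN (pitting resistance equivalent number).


Apply the PREN formula: PREN = Cr + 3.3*Mo + 16*N
PREN = 24.8 + 3.3*6.8 + 16*0.31
PREN = 24.8 + 22.44 + 4.96 = 52.2

52.2


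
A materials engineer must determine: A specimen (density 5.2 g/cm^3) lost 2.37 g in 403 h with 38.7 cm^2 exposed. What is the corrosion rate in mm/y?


Apply the mm/y weight-loss relation: CR = 87600 * W / (D * A * T)
Numerator: 87600 * 2.37 = 207612.0
Denominator: 5.2 * 38.7 * 403 = 81099.72
CR = 207612.0 / 81099.72 = 2.55996 mm/y

2.55996 mm/y


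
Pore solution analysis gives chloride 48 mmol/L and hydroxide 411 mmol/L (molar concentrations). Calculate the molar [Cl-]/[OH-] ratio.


Threshold parameter = [Cl-] / [OH-] (molar basis; both in mmol/L, so units cancel)
Ratio = 48 / 411 = 0.12

0.12


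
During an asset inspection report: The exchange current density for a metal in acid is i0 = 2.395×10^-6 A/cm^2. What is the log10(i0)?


i0 = 2.395×10^-6 A/cm^2
log10(i0) = -5.621

-5.621


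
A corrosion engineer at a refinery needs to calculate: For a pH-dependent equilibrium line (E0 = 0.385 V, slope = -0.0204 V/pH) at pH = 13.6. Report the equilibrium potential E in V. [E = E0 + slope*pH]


Apply the Pourbaix line equation: E = E0 + slope*pH
E = 0.385 + (-0.0204)*13.6 = 0.385 + (-0.27744) = 0.10756 V
Rounded to 4 decimal places: E = 0.1076 V

0.1076 V


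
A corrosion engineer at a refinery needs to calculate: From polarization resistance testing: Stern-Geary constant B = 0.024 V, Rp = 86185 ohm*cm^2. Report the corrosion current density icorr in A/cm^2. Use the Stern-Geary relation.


Apply the Stern-Geary relation: icorr = B / Rp
icorr = 0.024 / 86185 = 2.785×10^-7 A/cm^2

2.785×10^-7 A/cm^2


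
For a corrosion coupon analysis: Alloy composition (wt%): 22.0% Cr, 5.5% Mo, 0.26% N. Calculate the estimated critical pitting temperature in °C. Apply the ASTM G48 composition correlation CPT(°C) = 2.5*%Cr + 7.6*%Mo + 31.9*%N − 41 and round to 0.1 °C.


Apply the ASTM G48 empirical CPT estimate: CPT(°C) = 2.5*%Cr + 7.6*%Mo + 31.9*%N − 41
2.5*22.0 = 55; 7.6*5.5 = 41.8; 31.9*0.26 = 8.294
CPT = 55 + 41.8 + 8.294 − 41 = 64.094 °C
Rounded to 0.1 °C: CPT ≈ 64.1 °C

64.1 °C


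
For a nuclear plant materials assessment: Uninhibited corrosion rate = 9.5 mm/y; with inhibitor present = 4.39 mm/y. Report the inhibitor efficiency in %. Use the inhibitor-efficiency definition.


Apply the inhibitor-efficiency definition: IE = (CR_blank − CR_inh)/CR_blank × 100
IE = (9.5 − 4.39) / 9.5 × 100
IE = 5.11 / 9.5 × 100 = 53.8 %

53.8 %


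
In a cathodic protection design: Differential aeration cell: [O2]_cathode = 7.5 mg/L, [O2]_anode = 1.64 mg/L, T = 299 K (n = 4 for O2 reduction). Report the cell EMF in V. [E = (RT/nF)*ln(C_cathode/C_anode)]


Apply the Nernst concentration-cell relation: E = (RT/nF)*ln(C_cathode/C_anode)
RT/nF = 8.314*299/(4*96485) = 0.00644112 V
ln(7.5/1.64) = 1.52021
E = 0.00644112 * 1.52021 = 0.00979 V

0.00979 V


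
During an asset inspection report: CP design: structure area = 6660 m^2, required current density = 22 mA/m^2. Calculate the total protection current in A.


I = area * current density, then convert mA → A (÷1000)
I = 6660 * 22 / 1000 = 146.52 A

146.52 A


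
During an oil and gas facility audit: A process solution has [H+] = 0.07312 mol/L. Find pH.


pH = −log10[H+]
pH = −log10(0.07312) = 1.14

1.14
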